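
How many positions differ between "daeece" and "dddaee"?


Comparing "daeece" and "dddaee" position by position:
  Position 0: 'd' vs 'd' => same
  Position 1: 'a' vs 'd' => DIFFER
  Position 2: 'e' vs 'd' => DIFFER
  Position 3: 'e' vs 'a' => DIFFER
  Position 4: 'c' vs 'e' => DIFFER
  Position 5: 'e' vs 'e' => same
Positions that differ: 4

4


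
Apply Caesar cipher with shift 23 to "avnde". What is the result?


Caesar cipher: shift "avnde" by 23
  'a' (pos 0) + 23 = pos 23 = 'x'
  'v' (pos 21) + 23 = pos 18 = 's'
  'n' (pos 13) + 23 = pos 10 = 'k'
  'd' (pos 3) + 23 = pos 0 = 'a'
  'e' (pos 4) + 23 = pos 1 = 'b'
Result: xskab

xskab


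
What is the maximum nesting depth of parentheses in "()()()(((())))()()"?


Input: "()()()(((())))()()"
Tracking depth:
  Position 0 '(': depth becomes 1
  Position 1 ')': depth becomes 0
  Position 2 '(': depth becomes 1
  Position 3 ')': depth becomes 0
  Position 4 '(': depth becomes 1
  Position 5 ')': depth becomes 0
  Position 6 '(': depth becomes 1
  Position 7 '(': depth becomes 2
  Position 8 '(': depth becomes 3
  Position 9 '(': depth becomes 4
  Position 10 ')': depth becomes 3
  Position 11 ')': depth becomes 2
  Position 12 ')': depth becomes 1
  Position 13 ')': depth becomes 0
  Position 14 '(': depth becomes 1
  Position 15 ')': depth becomes 0
  Position 16 '(': depth becomes 1
  Position 17 ')': depth becomes 0
Maximum depth reached: 4

4


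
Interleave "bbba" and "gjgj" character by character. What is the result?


Interleaving "bbba" and "gjgj":
  Position 0: 'b' from first, 'g' from second => "bg"
  Position 1: 'b' from first, 'j' from second => "bj"
  Position 2: 'b' from first, 'g' from second => "bg"
  Position 3: 'a' from first, 'j' from second => "aj"
Result: bgbjbgaj

bgbjbgaj


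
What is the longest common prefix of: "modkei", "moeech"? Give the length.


Words: modkei, moeech
  Position 0: all 'm' => match
  Position 1: all 'o' => match
  Position 2: ('d', 'e') => mismatch, stop
LCP = "mo" (length 2)

2


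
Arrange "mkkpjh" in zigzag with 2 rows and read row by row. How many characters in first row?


Zigzag "mkkpjh" into 2 rows:
Placing characters:
  'm' => row 0
  'k' => row 1
  'k' => row 0
  'p' => row 1
  'j' => row 0
  'h' => row 1
Rows:
  Row 0: "mkj"
  Row 1: "kph"
First row length: 3

3


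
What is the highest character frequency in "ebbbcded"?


Input: ebbbcded
Character counts:
  'b': 3
  'c': 1
  'd': 2
  'e': 2
Maximum frequency: 3

3


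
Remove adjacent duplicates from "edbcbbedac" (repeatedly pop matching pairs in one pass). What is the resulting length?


Input: edbcbbedac
Stack-based adjacent duplicate removal:
  Read 'e': push. Stack: e
  Read 'd': push. Stack: ed
  Read 'b': push. Stack: edb
  Read 'c': push. Stack: edbc
  Read 'b': push. Stack: edbcb
  Read 'b': matches stack top 'b' => pop. Stack: edbc
  Read 'e': push. Stack: edbce
  Read 'd': push. Stack: edbced
  Read 'a': push. Stack: edbceda
  Read 'c': push. Stack: edbcedac
Final stack: "edbcedac" (length 8)

8


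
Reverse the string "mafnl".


Input: mafnl
Reading characters right to left:
  Position 4: 'l'
  Position 3: 'n'
  Position 2: 'f'
  Position 1: 'a'
  Position 0: 'm'
Reversed: lnfam

lnfam


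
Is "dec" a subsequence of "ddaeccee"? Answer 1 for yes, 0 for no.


Check if "dec" is a subsequence of "ddaeccee"
Greedy scan:
  Position 0 ('d'): matches sub[0] = 'd'
  Position 1 ('d'): no match needed
  Position 2 ('a'): no match needed
  Position 3 ('e'): matches sub[1] = 'e'
  Position 4 ('c'): matches sub[2] = 'c'
  Position 5 ('c'): no match needed
  Position 6 ('e'): no match needed
  Position 7 ('e'): no match needed
All 3 characters matched => is a subsequence

1


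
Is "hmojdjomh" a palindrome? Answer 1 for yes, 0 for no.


Input: hmojdjomh
Reversed: hmojdjomh
  Compare pos 0 ('h') with pos 8 ('h'): match
  Compare pos 1 ('m') with pos 7 ('m'): match
  Compare pos 2 ('o') with pos 6 ('o'): match
  Compare pos 3 ('j') with pos 5 ('j'): match
Result: palindrome

1


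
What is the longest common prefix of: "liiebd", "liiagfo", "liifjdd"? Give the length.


Words: liiebd, liiagfo, liifjdd
  Position 0: all 'l' => match
  Position 1: all 'i' => match
  Position 2: all 'i' => match
  Position 3: ('e', 'a', 'f') => mismatch, stop
LCP = "lii" (length 3)

3


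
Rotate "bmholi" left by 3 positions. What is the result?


Input: "bmholi", rotate left by 3
First 3 characters: "bmh"
Remaining characters: "oli"
Concatenate remaining + first: "oli" + "bmh" = "olibmh"

olibmh


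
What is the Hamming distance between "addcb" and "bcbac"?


Comparing "addcb" and "bcbac" position by position:
  Position 0: 'a' vs 'b' => differ
  Position 1: 'd' vs 'c' => differ
  Position 2: 'd' vs 'b' => differ
  Position 3: 'c' vs 'a' => differ
  Position 4: 'b' vs 'c' => differ
Total differences (Hamming distance): 5

5


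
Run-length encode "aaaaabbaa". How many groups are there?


Input: aaaaabbaa
Scanning for consecutive runs:
  Group 1: 'a' x 5 (positions 0-4)
  Group 2: 'b' x 2 (positions 5-6)
  Group 3: 'a' x 2 (positions 7-8)
Total groups: 3

3


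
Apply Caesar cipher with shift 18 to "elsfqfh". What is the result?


Caesar cipher: shift "elsfqfh" by 18
  'e' (pos 4) + 18 = pos 22 = 'w'
  'l' (pos 11) + 18 = pos 3 = 'd'
  's' (pos 18) + 18 = pos 10 = 'k'
  'f' (pos 5) + 18 = pos 23 = 'x'
  'q' (pos 16) + 18 = pos 8 = 'i'
  'f' (pos 5) + 18 = pos 23 = 'x'
  'h' (pos 7) + 18 = pos 25 = 'z'
Result: wdkxixz

wdkxixz


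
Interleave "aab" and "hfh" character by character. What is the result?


Interleaving "aab" and "hfh":
  Position 0: 'a' from first, 'h' from second => "ah"
  Position 1: 'a' from first, 'f' from second => "af"
  Position 2: 'b' from first, 'h' from second => "bh"
Result: ahafbh

ahafbh


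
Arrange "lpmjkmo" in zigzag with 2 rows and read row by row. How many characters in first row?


Zigzag "lpmjkmo" into 2 rows:
Placing characters:
  'l' => row 0
  'p' => row 1
  'm' => row 0
  'j' => row 1
  'k' => row 0
  'm' => row 1
  'o' => row 0
Rows:
  Row 0: "lmko"
  Row 1: "pjm"
First row length: 4

4


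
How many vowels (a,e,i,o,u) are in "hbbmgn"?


Input: hbbmgn
Checking each character:
  'h' at position 0: consonant
  'b' at position 1: consonant
  'b' at position 2: consonant
  'm' at position 3: consonant
  'g' at position 4: consonant
  'n' at position 5: consonant
Total vowels: 0

0


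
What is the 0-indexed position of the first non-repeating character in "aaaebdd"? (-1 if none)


Input: aaaebdd
Character frequencies:
  'a': 3
  'b': 1
  'd': 2
  'e': 1
Scanning left to right for freq == 1:
  Position 0 ('a'): freq=3, skip
  Position 1 ('a'): freq=3, skip
  Position 2 ('a'): freq=3, skip
  Position 3 ('e'): unique! => answer = 3

3


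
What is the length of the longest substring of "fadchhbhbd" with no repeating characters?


Input: "fadchhbhbd"
Sliding window (track last position of each char):
  Position 0 ('f'): window [0,0] length 1 -- new best
  Position 1 ('a'): window [0,1] length 2 -- new best
  Position 2 ('d'): window [0,2] length 3 -- new best
  Position 3 ('c'): window [0,3] length 4 -- new best
  Position 4 ('h'): window [0,4] length 5 -- new best
  Position 5 ('h'): repeat (last at 4), move window start to 5
  Position 5 ('h'): window [5,5] length 1
  Position 6 ('b'): window [5,6] length 2
  Position 7 ('h'): repeat (last at 5), move window start to 6
  Position 7 ('h'): window [6,7] length 2
  Position 8 ('b'): repeat (last at 6), move window start to 7
  Position 8 ('b'): window [7,8] length 2
  Position 9 ('d'): window [7,9] length 3
Longest substring with no repeats: "fadch" with length 5

5


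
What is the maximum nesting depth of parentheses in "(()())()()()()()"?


Input: "(()())()()()()()"
Tracking depth:
  Position 0 '(': depth becomes 1
  Position 1 '(': depth becomes 2
  Position 2 ')': depth becomes 1
  Position 3 '(': depth becomes 2
  Position 4 ')': depth becomes 1
  Position 5 ')': depth becomes 0
  Position 6 '(': depth becomes 1
  Position 7 ')': depth becomes 0
  Position 8 '(': depth becomes 1
  Position 9 ')': depth becomes 0
  Position 10 '(': depth becomes 1
  Position 11 ')': depth becomes 0
  Position 12 '(': depth becomes 1
  Position 13 ')': depth becomes 0
  Position 14 '(': depth becomes 1
  Position 15 ')': depth becomes 0
Maximum depth reached: 2

2


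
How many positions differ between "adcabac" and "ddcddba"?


Comparing "adcabac" and "ddcddba" position by position:
  Position 0: 'a' vs 'd' => DIFFER
  Position 1: 'd' vs 'd' => same
  Position 2: 'c' vs 'c' => same
  Position 3: 'a' vs 'd' => DIFFER
  Position 4: 'b' vs 'd' => DIFFER
  Position 5: 'a' vs 'b' => DIFFER
  Position 6: 'c' vs 'a' => DIFFER
Positions that differ: 5

5


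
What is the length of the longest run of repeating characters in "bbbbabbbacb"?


Input: "bbbbabbbacb"
Scanning for longest run:
  Position 1 ('b'): continues run of 'b', length=2
  Position 2 ('b'): continues run of 'b', length=3
  Position 3 ('b'): continues run of 'b', length=4
  Position 4 ('a'): new char, reset run to 1
  Position 5 ('b'): new char, reset run to 1
  Position 6 ('b'): continues run of 'b', length=2
  Position 7 ('b'): continues run of 'b', length=3
  Position 8 ('a'): new char, reset run to 1
  Position 9 ('c'): new char, reset run to 1
  Position 10 ('b'): new char, reset run to 1
Longest run: 'b' with length 4

4


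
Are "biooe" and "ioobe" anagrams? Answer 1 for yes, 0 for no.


Strings: "biooe", "ioobe"
Sorted first:  beioo
Sorted second: beioo
Sorted forms match => anagrams

1


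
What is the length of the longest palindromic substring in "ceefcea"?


Input: "ceefcea"
Checking substrings for palindromes:
  [1:3] "ee" (len 2) => palindrome
Longest palindromic substring: "ee" with length 2

2


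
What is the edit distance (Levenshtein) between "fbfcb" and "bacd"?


Computing edit distance: "fbfcb" -> "bacd"
DP table:
           b    a    c    d
      0    1    2    3    4
  f   1    1    2    3    4
  b   2    1    2    3    4
  f   3    2    2    3    4
  c   4    3    3    2    3
  b   5    4    4    3    3
Edit distance = dp[5][4] = 3

3


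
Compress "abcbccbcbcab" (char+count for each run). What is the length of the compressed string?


Input: abcbccbcbcab
Runs:
  'a' x 1 => "a1"
  'b' x 1 => "b1"
  'c' x 1 => "c1"
  'b' x 1 => "b1"
  'c' x 2 => "c2"
  'b' x 1 => "b1"
  'c' x 1 => "c1"
  'b' x 1 => "b1"
  'c' x 1 => "c1"
  'a' x 1 => "a1"
  'b' x 1 => "b1"
Compressed: "a1b1c1b1c2b1c1b1c1a1b1"
Compressed length: 22

22


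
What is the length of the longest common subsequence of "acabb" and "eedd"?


LCS of "acabb" and "eedd"
DP table:
           e    e    d    d
      0    0    0    0    0
  a   0    0    0    0    0
  c   0    0    0    0    0
  a   0    0    0    0    0
  b   0    0    0    0    0
  b   0    0    0    0    0
LCS length = dp[5][4] = 0

0


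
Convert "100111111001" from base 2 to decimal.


Input: "100111111001" in base 2
Positional expansion:
  Digit '1' (value 1) x 2^11 = 2048
  Digit '0' (value 0) x 2^10 = 0
  Digit '0' (value 0) x 2^9 = 0
  Digit '1' (value 1) x 2^8 = 256
  Digit '1' (value 1) x 2^7 = 128
  Digit '1' (value 1) x 2^6 = 64
  Digit '1' (value 1) x 2^5 = 32
  Digit '1' (value 1) x 2^4 = 16
  Digit '1' (value 1) x 2^3 = 8
  Digit '0' (value 0) x 2^2 = 0
  Digit '0' (value 0) x 2^1 = 0
  Digit '1' (value 1) x 2^0 = 1
Sum = 2553

2553


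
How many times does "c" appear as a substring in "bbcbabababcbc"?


Searching for "c" in "bbcbabababcbc"
Scanning each position:
  Position 0: "b" => no
  Position 1: "b" => no
  Position 2: "c" => MATCH
  Position 3: "b" => no
  Position 4: "a" => no
  Position 5: "b" => no
  Position 6: "a" => no
  Position 7: "b" => no
  Position 8: "a" => no
  Position 9: "b" => no
  Position 10: "c" => MATCH
  Position 11: "b" => no
  Position 12: "c" => MATCH
Total occurrences: 3

3


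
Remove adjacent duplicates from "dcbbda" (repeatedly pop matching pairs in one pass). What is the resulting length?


Input: dcbbda
Stack-based adjacent duplicate removal:
  Read 'd': push. Stack: d
  Read 'c': push. Stack: dc
  Read 'b': push. Stack: dcb
  Read 'b': matches stack top 'b' => pop. Stack: dc
  Read 'd': push. Stack: dcd
  Read 'a': push. Stack: dcda
Final stack: "dcda" (length 4)

4


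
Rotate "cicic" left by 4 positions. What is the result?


Input: "cicic", rotate left by 4
First 4 characters: "cici"
Remaining characters: "c"
Concatenate remaining + first: "c" + "cici" = "ccici"

ccici


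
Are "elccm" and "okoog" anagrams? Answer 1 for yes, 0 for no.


Strings: "elccm", "okoog"
Sorted first:  ccelm
Sorted second: gkooo
Differ at position 0: 'c' vs 'g' => not anagrams

0


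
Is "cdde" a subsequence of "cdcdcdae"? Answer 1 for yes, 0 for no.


Check if "cdde" is a subsequence of "cdcdcdae"
Greedy scan:
  Position 0 ('c'): matches sub[0] = 'c'
  Position 1 ('d'): matches sub[1] = 'd'
  Position 2 ('c'): no match needed
  Position 3 ('d'): matches sub[2] = 'd'
  Position 4 ('c'): no match needed
  Position 5 ('d'): no match needed
  Position 6 ('a'): no match needed
  Position 7 ('e'): matches sub[3] = 'e'
All 4 characters matched => is a subsequence

1


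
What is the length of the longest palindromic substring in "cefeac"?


Input: "cefeac"
Checking substrings for palindromes:
  [1:4] "efe" (len 3) => palindrome
Longest palindromic substring: "efe" with length 3

3


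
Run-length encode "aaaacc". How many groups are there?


Input: aaaacc
Scanning for consecutive runs:
  Group 1: 'a' x 4 (positions 0-3)
  Group 2: 'c' x 2 (positions 4-5)
Total groups: 2

2


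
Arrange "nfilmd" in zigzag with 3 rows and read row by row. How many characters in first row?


Zigzag "nfilmd" into 3 rows:
Placing characters:
  'n' => row 0
  'f' => row 1
  'i' => row 2
  'l' => row 1
  'm' => row 0
  'd' => row 1
Rows:
  Row 0: "nm"
  Row 1: "fld"
  Row 2: "i"
First row length: 2

2


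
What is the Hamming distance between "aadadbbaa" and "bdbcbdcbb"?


Comparing "aadadbbaa" and "bdbcbdcbb" position by position:
  Position 0: 'a' vs 'b' => differ
  Position 1: 'a' vs 'd' => differ
  Position 2: 'd' vs 'b' => differ
  Position 3: 'a' vs 'c' => differ
  Position 4: 'd' vs 'b' => differ
  Position 5: 'b' vs 'd' => differ
  Position 6: 'b' vs 'c' => differ
  Position 7: 'a' vs 'b' => differ
  Position 8: 'a' vs 'b' => differ
Total differences (Hamming distance): 9

9


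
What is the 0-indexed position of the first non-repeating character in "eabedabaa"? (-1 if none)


Input: eabedabaa
Character frequencies:
  'a': 4
  'b': 2
  'd': 1
  'e': 2
Scanning left to right for freq == 1:
  Position 0 ('e'): freq=2, skip
  Position 1 ('a'): freq=4, skip
  Position 2 ('b'): freq=2, skip
  Position 3 ('e'): freq=2, skip
  Position 4 ('d'): unique! => answer = 4

4


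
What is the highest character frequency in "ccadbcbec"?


Input: ccadbcbec
Character counts:
  'a': 1
  'b': 2
  'c': 4
  'd': 1
  'e': 1
Maximum frequency: 4

4


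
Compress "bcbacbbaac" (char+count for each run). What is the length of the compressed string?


Input: bcbacbbaac
Runs:
  'b' x 1 => "b1"
  'c' x 1 => "c1"
  'b' x 1 => "b1"
  'a' x 1 => "a1"
  'c' x 1 => "c1"
  'b' x 2 => "b2"
  'a' x 2 => "a2"
  'c' x 1 => "c1"
Compressed: "b1c1b1a1c1b2a2c1"
Compressed length: 16

16


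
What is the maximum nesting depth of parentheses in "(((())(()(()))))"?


Input: "(((())(()(()))))"
Tracking depth:
  Position 0 '(': depth becomes 1
  Position 1 '(': depth becomes 2
  Position 2 '(': depth becomes 3
  Position 3 '(': depth becomes 4
  Position 4 ')': depth becomes 3
  Position 5 ')': depth becomes 2
  Position 6 '(': depth becomes 3
  Position 7 '(': depth becomes 4
  Position 8 ')': depth becomes 3
  Position 9 '(': depth becomes 4
  Position 10 '(': depth becomes 5
  Position 11 ')': depth becomes 4
  Position 12 ')': depth becomes 3
  Position 13 ')': depth becomes 2
  Position 14 ')': depth becomes 1
  Position 15 ')': depth becomes 0
Maximum depth reached: 5

5


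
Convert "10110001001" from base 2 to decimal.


Input: "10110001001" in base 2
Positional expansion:
  Digit '1' (value 1) x 2^10 = 1024
  Digit '0' (value 0) x 2^9 = 0
  Digit '1' (value 1) x 2^8 = 256
  Digit '1' (value 1) x 2^7 = 128
  Digit '0' (value 0) x 2^6 = 0
  Digit '0' (value 0) x 2^5 = 0
  Digit '0' (value 0) x 2^4 = 0
  Digit '1' (value 1) x 2^3 = 8
  Digit '0' (value 0) x 2^2 = 0
  Digit '0' (value 0) x 2^1 = 0
  Digit '1' (value 1) x 2^0 = 1
Sum = 1417

1417


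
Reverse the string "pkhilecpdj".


Input: pkhilecpdj
Reading characters right to left:
  Position 9: 'j'
  Position 8: 'd'
  Position 7: 'p'
  Position 6: 'c'
  Position 5: 'e'
  Position 4: 'l'
  Position 3: 'i'
  Position 2: 'h'
  Position 1: 'k'
  Position 0: 'p'
Reversed: jdpcelihkp

jdpcelihkp


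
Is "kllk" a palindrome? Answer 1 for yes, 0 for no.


Input: kllk
Reversed: kllk
  Compare pos 0 ('k') with pos 3 ('k'): match
  Compare pos 1 ('l') with pos 2 ('l'): match
Result: palindrome

1


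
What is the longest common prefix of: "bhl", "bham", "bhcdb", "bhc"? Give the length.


Words: bhl, bham, bhcdb, bhc
  Position 0: all 'b' => match
  Position 1: all 'h' => match
  Position 2: ('l', 'a', 'c', 'c') => mismatch, stop
LCP = "bh" (length 2)

2


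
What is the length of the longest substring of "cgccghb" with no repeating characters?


Input: "cgccghb"
Sliding window (track last position of each char):
  Position 0 ('c'): window [0,0] length 1 -- new best
  Position 1 ('g'): window [0,1] length 2 -- new best
  Position 2 ('c'): repeat (last at 0), move window start to 1
  Position 2 ('c'): window [1,2] length 2
  Position 3 ('c'): repeat (last at 2), move window start to 3
  Position 3 ('c'): window [3,3] length 1
  Position 4 ('g'): window [3,4] length 2
  Position 5 ('h'): window [3,5] length 3 -- new best
  Position 6 ('b'): window [3,6] length 4 -- new best
Longest substring with no repeats: "cghb" with length 4

4


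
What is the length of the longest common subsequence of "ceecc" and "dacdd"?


LCS of "ceecc" and "dacdd"
DP table:
           d    a    c    d    d
      0    0    0    0    0    0
  c   0    0    0    1    1    1
  e   0    0    0    1    1    1
  e   0    0    0    1    1    1
  c   0    0    0    1    1    1
  c   0    0    0    1    1    1
LCS length = dp[5][5] = 1

1


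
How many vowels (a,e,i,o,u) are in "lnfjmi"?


Input: lnfjmi
Checking each character:
  'l' at position 0: consonant
  'n' at position 1: consonant
  'f' at position 2: consonant
  'j' at position 3: consonant
  'm' at position 4: consonant
  'i' at position 5: vowel (running total: 1)
Total vowels: 1

1


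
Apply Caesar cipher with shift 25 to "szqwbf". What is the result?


Caesar cipher: shift "szqwbf" by 25
  's' (pos 18) + 25 = pos 17 = 'r'
  'z' (pos 25) + 25 = pos 24 = 'y'
  'q' (pos 16) + 25 = pos 15 = 'p'
  'w' (pos 22) + 25 = pos 21 = 'v'
  'b' (pos 1) + 25 = pos 0 = 'a'
  'f' (pos 5) + 25 = pos 4 = 'e'
Result: rypvae

rypvae


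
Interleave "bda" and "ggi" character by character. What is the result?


Interleaving "bda" and "ggi":
  Position 0: 'b' from first, 'g' from second => "bg"
  Position 1: 'd' from first, 'g' from second => "dg"
  Position 2: 'a' from first, 'i' from second => "ai"
Result: bgdgai

bgdgai


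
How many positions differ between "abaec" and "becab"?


Comparing "abaec" and "becab" position by position:
  Position 0: 'a' vs 'b' => DIFFER
  Position 1: 'b' vs 'e' => DIFFER
  Position 2: 'a' vs 'c' => DIFFER
  Position 3: 'e' vs 'a' => DIFFER
  Position 4: 'c' vs 'b' => DIFFER
Positions that differ: 5

5


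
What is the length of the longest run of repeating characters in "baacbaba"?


Input: "baacbaba"
Scanning for longest run:
  Position 1 ('a'): new char, reset run to 1
  Position 2 ('a'): continues run of 'a', length=2
  Position 3 ('c'): new char, reset run to 1
  Position 4 ('b'): new char, reset run to 1
  Position 5 ('a'): new char, reset run to 1
  Position 6 ('b'): new char, reset run to 1
  Position 7 ('a'): new char, reset run to 1
Longest run: 'a' with length 2

2


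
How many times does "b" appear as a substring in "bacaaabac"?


Searching for "b" in "bacaaabac"
Scanning each position:
  Position 0: "b" => MATCH
  Position 1: "a" => no
  Position 2: "c" => no
  Position 3: "a" => no
  Position 4: "a" => no
  Position 5: "a" => no
  Position 6: "b" => MATCH
  Position 7: "a" => no
  Position 8: "c" => no
Total occurrences: 2

2


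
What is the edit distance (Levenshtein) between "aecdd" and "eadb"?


Computing edit distance: "aecdd" -> "eadb"
DP table:
           e    a    d    b
      0    1    2    3    4
  a   1    1    1    2    3
  e   2    1    2    2    3
  c   3    2    2    3    3
  d   4    3    3    2    3
  d   5    4    4    3    3
Edit distance = dp[5][4] = 3

3


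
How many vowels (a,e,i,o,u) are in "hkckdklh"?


Input: hkckdklh
Checking each character:
  'h' at position 0: consonant
  'k' at position 1: consonant
  'c' at position 2: consonant
  'k' at position 3: consonant
  'd' at position 4: consonant
  'k' at position 5: consonant
  'l' at position 6: consonant
  'h' at position 7: consonant
Total vowels: 0

0


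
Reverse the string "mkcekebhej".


Input: mkcekebhej
Reading characters right to left:
  Position 9: 'j'
  Position 8: 'e'
  Position 7: 'h'
  Position 6: 'b'
  Position 5: 'e'
  Position 4: 'k'
  Position 3: 'e'
  Position 2: 'c'
  Position 1: 'k'
  Position 0: 'm'
Reversed: jehbekeckm

jehbekeckm


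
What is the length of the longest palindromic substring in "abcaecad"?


Input: "abcaecad"
Checking substrings for palindromes:
  No multi-char palindromic substrings found
Longest palindromic substring: "a" with length 1

1


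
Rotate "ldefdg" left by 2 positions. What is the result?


Input: "ldefdg", rotate left by 2
First 2 characters: "ld"
Remaining characters: "efdg"
Concatenate remaining + first: "efdg" + "ld" = "efdgld"

efdgld


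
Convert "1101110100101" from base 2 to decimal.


Input: "1101110100101" in base 2
Positional expansion:
  Digit '1' (value 1) x 2^12 = 4096
  Digit '1' (value 1) x 2^11 = 2048
  Digit '0' (value 0) x 2^10 = 0
  Digit '1' (value 1) x 2^9 = 512
  Digit '1' (value 1) x 2^8 = 256
  Digit '1' (value 1) x 2^7 = 128
  Digit '0' (value 0) x 2^6 = 0
  Digit '1' (value 1) x 2^5 = 32
  Digit '0' (value 0) x 2^4 = 0
  Digit '0' (value 0) x 2^3 = 0
  Digit '1' (value 1) x 2^2 = 4
  Digit '0' (value 0) x 2^1 = 0
  Digit '1' (value 1) x 2^0 = 1
Sum = 7077

7077


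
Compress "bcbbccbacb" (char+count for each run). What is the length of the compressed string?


Input: bcbbccbacb
Runs:
  'b' x 1 => "b1"
  'c' x 1 => "c1"
  'b' x 2 => "b2"
  'c' x 2 => "c2"
  'b' x 1 => "b1"
  'a' x 1 => "a1"
  'c' x 1 => "c1"
  'b' x 1 => "b1"
Compressed: "b1c1b2c2b1a1c1b1"
Compressed length: 16

16


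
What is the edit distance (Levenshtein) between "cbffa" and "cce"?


Computing edit distance: "cbffa" -> "cce"
DP table:
           c    c    e
      0    1    2    3
  c   1    0    1    2
  b   2    1    1    2
  f   3    2    2    2
  f   4    3    3    3
  a   5    4    4    4
Edit distance = dp[5][3] = 4

4


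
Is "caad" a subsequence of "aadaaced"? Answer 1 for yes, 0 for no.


Check if "caad" is a subsequence of "aadaaced"
Greedy scan:
  Position 0 ('a'): no match needed
  Position 1 ('a'): no match needed
  Position 2 ('d'): no match needed
  Position 3 ('a'): no match needed
  Position 4 ('a'): no match needed
  Position 5 ('c'): matches sub[0] = 'c'
  Position 6 ('e'): no match needed
  Position 7 ('d'): no match needed
Only matched 1/4 characters => not a subsequence

0


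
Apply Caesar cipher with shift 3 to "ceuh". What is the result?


Caesar cipher: shift "ceuh" by 3
  'c' (pos 2) + 3 = pos 5 = 'f'
  'e' (pos 4) + 3 = pos 7 = 'h'
  'u' (pos 20) + 3 = pos 23 = 'x'
  'h' (pos 7) + 3 = pos 10 = 'k'
Result: fhxk

fhxk


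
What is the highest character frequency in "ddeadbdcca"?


Input: ddeadbdcca
Character counts:
  'a': 2
  'b': 1
  'c': 2
  'd': 4
  'e': 1
Maximum frequency: 4

4


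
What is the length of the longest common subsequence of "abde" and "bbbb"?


LCS of "abde" and "bbbb"
DP table:
           b    b    b    b
      0    0    0    0    0
  a   0    0    0    0    0
  b   0    1    1    1    1
  d   0    1    1    1    1
  e   0    1    1    1    1
LCS length = dp[4][4] = 1

1


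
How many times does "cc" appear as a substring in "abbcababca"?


Searching for "cc" in "abbcababca"
Scanning each position:
  Position 0: "ab" => no
  Position 1: "bb" => no
  Position 2: "bc" => no
  Position 3: "ca" => no
  Position 4: "ab" => no
  Position 5: "ba" => no
  Position 6: "ab" => no
  Position 7: "bc" => no
  Position 8: "ca" => no
Total occurrences: 0

0


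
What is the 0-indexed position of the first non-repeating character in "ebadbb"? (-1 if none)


Input: ebadbb
Character frequencies:
  'a': 1
  'b': 3
  'd': 1
  'e': 1
Scanning left to right for freq == 1:
  Position 0 ('e'): unique! => answer = 0

0


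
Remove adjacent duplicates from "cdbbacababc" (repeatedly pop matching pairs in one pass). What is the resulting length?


Input: cdbbacababc
Stack-based adjacent duplicate removal:
  Read 'c': push. Stack: c
  Read 'd': push. Stack: cd
  Read 'b': push. Stack: cdb
  Read 'b': matches stack top 'b' => pop. Stack: cd
  Read 'a': push. Stack: cda
  Read 'c': push. Stack: cdac
  Read 'a': push. Stack: cdaca
  Read 'b': push. Stack: cdacab
  Read 'a': push. Stack: cdacaba
  Read 'b': push. Stack: cdacabab
  Read 'c': push. Stack: cdacababc
Final stack: "cdacababc" (length 9)

9


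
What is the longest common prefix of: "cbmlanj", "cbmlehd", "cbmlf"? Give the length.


Words: cbmlanj, cbmlehd, cbmlf
  Position 0: all 'c' => match
  Position 1: all 'b' => match
  Position 2: all 'm' => match
  Position 3: all 'l' => match
  Position 4: ('a', 'e', 'f') => mismatch, stop
LCP = "cbml" (length 4)

4


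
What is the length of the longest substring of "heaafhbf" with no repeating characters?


Input: "heaafhbf"
Sliding window (track last position of each char):
  Position 0 ('h'): window [0,0] length 1 -- new best
  Position 1 ('e'): window [0,1] length 2 -- new best
  Position 2 ('a'): window [0,2] length 3 -- new best
  Position 3 ('a'): repeat (last at 2), move window start to 3
  Position 3 ('a'): window [3,3] length 1
  Position 4 ('f'): window [3,4] length 2
  Position 5 ('h'): window [3,5] length 3
  Position 6 ('b'): window [3,6] length 4 -- new best
  Position 7 ('f'): repeat (last at 4), move window start to 5
  Position 7 ('f'): window [5,7] length 3
Longest substring with no repeats: "afhb" with length 4

4


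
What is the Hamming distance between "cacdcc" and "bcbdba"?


Comparing "cacdcc" and "bcbdba" position by position:
  Position 0: 'c' vs 'b' => differ
  Position 1: 'a' vs 'c' => differ
  Position 2: 'c' vs 'b' => differ
  Position 3: 'd' vs 'd' => same
  Position 4: 'c' vs 'b' => differ
  Position 5: 'c' vs 'a' => differ
Total differences (Hamming distance): 5

5


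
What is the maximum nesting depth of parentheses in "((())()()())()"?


Input: "((())()()())()"
Tracking depth:
  Position 0 '(': depth becomes 1
  Position 1 '(': depth becomes 2
  Position 2 '(': depth becomes 3
  Position 3 ')': depth becomes 2
  Position 4 ')': depth becomes 1
  Position 5 '(': depth becomes 2
  Position 6 ')': depth becomes 1
  Position 7 '(': depth becomes 2
  Position 8 ')': depth becomes 1
  Position 9 '(': depth becomes 2
  Position 10 ')': depth becomes 1
  Position 11 ')': depth becomes 0
  Position 12 '(': depth becomes 1
  Position 13 ')': depth becomes 0
Maximum depth reached: 3

3


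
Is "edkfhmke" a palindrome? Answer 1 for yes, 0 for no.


Input: edkfhmke
Reversed: ekmhfkde
  Compare pos 0 ('e') with pos 7 ('e'): match
  Compare pos 1 ('d') with pos 6 ('k'): MISMATCH
  Compare pos 2 ('k') with pos 5 ('m'): MISMATCH
  Compare pos 3 ('f') with pos 4 ('h'): MISMATCH
Result: not a palindrome

0


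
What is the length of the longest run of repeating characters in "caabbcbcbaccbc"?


Input: "caabbcbcbaccbc"
Scanning for longest run:
  Position 1 ('a'): new char, reset run to 1
  Position 2 ('a'): continues run of 'a', length=2
  Position 3 ('b'): new char, reset run to 1
  Position 4 ('b'): continues run of 'b', length=2
  Position 5 ('c'): new char, reset run to 1
  Position 6 ('b'): new char, reset run to 1
  Position 7 ('c'): new char, reset run to 1
  Position 8 ('b'): new char, reset run to 1
  Position 9 ('a'): new char, reset run to 1
  Position 10 ('c'): new char, reset run to 1
  Position 11 ('c'): continues run of 'c', length=2
  Position 12 ('b'): new char, reset run to 1
  Position 13 ('c'): new char, reset run to 1
Longest run: 'a' with length 2

2


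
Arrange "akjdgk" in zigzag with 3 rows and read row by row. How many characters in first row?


Zigzag "akjdgk" into 3 rows:
Placing characters:
  'a' => row 0
  'k' => row 1
  'j' => row 2
  'd' => row 1
  'g' => row 0
  'k' => row 1
Rows:
  Row 0: "ag"
  Row 1: "kdk"
  Row 2: "j"
First row length: 2

2


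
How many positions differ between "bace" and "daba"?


Comparing "bace" and "daba" position by position:
  Position 0: 'b' vs 'd' => DIFFER
  Position 1: 'a' vs 'a' => same
  Position 2: 'c' vs 'b' => DIFFER
  Position 3: 'e' vs 'a' => DIFFER
Positions that differ: 3

3


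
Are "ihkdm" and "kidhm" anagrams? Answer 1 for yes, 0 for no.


Strings: "ihkdm", "kidhm"
Sorted first:  dhikm
Sorted second: dhikm
Sorted forms match => anagrams

1


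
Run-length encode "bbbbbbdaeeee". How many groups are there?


Input: bbbbbbdaeeee
Scanning for consecutive runs:
  Group 1: 'b' x 6 (positions 0-5)
  Group 2: 'd' x 1 (positions 6-6)
  Group 3: 'a' x 1 (positions 7-7)
  Group 4: 'e' x 4 (positions 8-11)
Total groups: 4

4


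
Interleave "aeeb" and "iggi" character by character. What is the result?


Interleaving "aeeb" and "iggi":
  Position 0: 'a' from first, 'i' from second => "ai"
  Position 1: 'e' from first, 'g' from second => "eg"
  Position 2: 'e' from first, 'g' from second => "eg"
  Position 3: 'b' from first, 'i' from second => "bi"
Result: aiegegbi

aiegegbi


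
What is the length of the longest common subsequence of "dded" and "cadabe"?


LCS of "dded" and "cadabe"
DP table:
           c    a    d    a    b    e
      0    0    0    0    0    0    0
  d   0    0    0    1    1    1    1
  d   0    0    0    1    1    1    1
  e   0    0    0    1    1    1    2
  d   0    0    0    1    1    1    2
LCS length = dp[4][6] = 2

2


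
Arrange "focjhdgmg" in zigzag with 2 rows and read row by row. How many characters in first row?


Zigzag "focjhdgmg" into 2 rows:
Placing characters:
  'f' => row 0
  'o' => row 1
  'c' => row 0
  'j' => row 1
  'h' => row 0
  'd' => row 1
  'g' => row 0
  'm' => row 1
  'g' => row 0
Rows:
  Row 0: "fchgg"
  Row 1: "ojdm"
First row length: 5

5


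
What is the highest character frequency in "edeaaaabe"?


Input: edeaaaabe
Character counts:
  'a': 4
  'b': 1
  'd': 1
  'e': 3
Maximum frequency: 4

4


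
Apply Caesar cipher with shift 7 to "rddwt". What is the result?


Caesar cipher: shift "rddwt" by 7
  'r' (pos 17) + 7 = pos 24 = 'y'
  'd' (pos 3) + 7 = pos 10 = 'k'
  'd' (pos 3) + 7 = pos 10 = 'k'
  'w' (pos 22) + 7 = pos 3 = 'd'
  't' (pos 19) + 7 = pos 0 = 'a'
Result: ykkda

ykkda


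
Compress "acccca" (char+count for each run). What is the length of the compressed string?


Input: acccca
Runs:
  'a' x 1 => "a1"
  'c' x 4 => "c4"
  'a' x 1 => "a1"
Compressed: "a1c4a1"
Compressed length: 6

6


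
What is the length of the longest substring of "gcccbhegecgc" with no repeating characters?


Input: "gcccbhegecgc"
Sliding window (track last position of each char):
  Position 0 ('g'): window [0,0] length 1 -- new best
  Position 1 ('c'): window [0,1] length 2 -- new best
  Position 2 ('c'): repeat (last at 1), move window start to 2
  Position 2 ('c'): window [2,2] length 1
  Position 3 ('c'): repeat (last at 2), move window start to 3
  Position 3 ('c'): window [3,3] length 1
  Position 4 ('b'): window [3,4] length 2
  Position 5 ('h'): window [3,5] length 3 -- new best
  Position 6 ('e'): window [3,6] length 4 -- new best
  Position 7 ('g'): window [3,7] length 5 -- new best
  Position 8 ('e'): repeat (last at 6), move window start to 7
  Position 8 ('e'): window [7,8] length 2
  Position 9 ('c'): window [7,9] length 3
  Position 10 ('g'): repeat (last at 7), move window start to 8
  Position 10 ('g'): window [8,10] length 3
  Position 11 ('c'): repeat (last at 9), move window start to 10
  Position 11 ('c'): window [10,11] length 2
Longest substring with no repeats: "cbheg" with length 5

5


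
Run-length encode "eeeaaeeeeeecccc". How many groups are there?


Input: eeeaaeeeeeecccc
Scanning for consecutive runs:
  Group 1: 'e' x 3 (positions 0-2)
  Group 2: 'a' x 2 (positions 3-4)
  Group 3: 'e' x 6 (positions 5-10)
  Group 4: 'c' x 4 (positions 11-14)
Total groups: 4

4


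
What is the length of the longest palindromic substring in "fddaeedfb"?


Input: "fddaeedfb"
Checking substrings for palindromes:
  [1:3] "dd" (len 2) => palindrome
  [4:6] "ee" (len 2) => palindrome
Longest palindromic substring: "dd" with length 2

2


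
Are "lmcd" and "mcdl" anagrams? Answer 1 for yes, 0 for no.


Strings: "lmcd", "mcdl"
Sorted first:  cdlm
Sorted second: cdlm
Sorted forms match => anagrams

1


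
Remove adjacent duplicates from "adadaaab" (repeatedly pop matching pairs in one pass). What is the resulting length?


Input: adadaaab
Stack-based adjacent duplicate removal:
  Read 'a': push. Stack: a
  Read 'd': push. Stack: ad
  Read 'a': push. Stack: ada
  Read 'd': push. Stack: adad
  Read 'a': push. Stack: adada
  Read 'a': matches stack top 'a' => pop. Stack: adad
  Read 'a': push. Stack: adada
  Read 'b': push. Stack: adadab
Final stack: "adadab" (length 6)

6


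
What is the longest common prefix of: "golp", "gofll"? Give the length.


Words: golp, gofll
  Position 0: all 'g' => match
  Position 1: all 'o' => match
  Position 2: ('l', 'f') => mismatch, stop
LCP = "go" (length 2)

2


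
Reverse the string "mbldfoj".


Input: mbldfoj
Reading characters right to left:
  Position 6: 'j'
  Position 5: 'o'
  Position 4: 'f'
  Position 3: 'd'
  Position 2: 'l'
  Position 1: 'b'
  Position 0: 'm'
Reversed: jofdlbm

jofdlbm


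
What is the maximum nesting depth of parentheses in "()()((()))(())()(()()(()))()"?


Input: "()()((()))(())()(()()(()))()"
Tracking depth:
  Position 0 '(': depth becomes 1
  Position 1 ')': depth becomes 0
  Position 2 '(': depth becomes 1
  Position 3 ')': depth becomes 0
  Position 4 '(': depth becomes 1
  Position 5 '(': depth becomes 2
  Position 6 '(': depth becomes 3
  Position 7 ')': depth becomes 2
  Position 8 ')': depth becomes 1
  Position 9 ')': depth becomes 0
  Position 10 '(': depth becomes 1
  Position 11 '(': depth becomes 2
  Position 12 ')': depth becomes 1
  Position 13 ')': depth becomes 0
  Position 14 '(': depth becomes 1
  Position 15 ')': depth becomes 0
  Position 16 '(': depth becomes 1
  Position 17 '(': depth becomes 2
  Position 18 ')': depth becomes 1
  Position 19 '(': depth becomes 2
  Position 20 ')': depth becomes 1
  Position 21 '(': depth becomes 2
  Position 22 '(': depth becomes 3
  Position 23 ')': depth becomes 2
  Position 24 ')': depth becomes 1
  Position 25 ')': depth becomes 0
  Position 26 '(': depth becomes 1
  Position 27 ')': depth becomes 0
Maximum depth reached: 3

3


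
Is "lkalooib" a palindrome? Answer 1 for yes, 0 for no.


Input: lkalooib
Reversed: bioolakl
  Compare pos 0 ('l') with pos 7 ('b'): MISMATCH
  Compare pos 1 ('k') with pos 6 ('i'): MISMATCH
  Compare pos 2 ('a') with pos 5 ('o'): MISMATCH
  Compare pos 3 ('l') with pos 4 ('o'): MISMATCH
Result: not a palindrome

0


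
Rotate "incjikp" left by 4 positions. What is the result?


Input: "incjikp", rotate left by 4
First 4 characters: "incj"
Remaining characters: "ikp"
Concatenate remaining + first: "ikp" + "incj" = "ikpincj"

ikpincj


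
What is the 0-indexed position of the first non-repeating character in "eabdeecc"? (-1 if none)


Input: eabdeecc
Character frequencies:
  'a': 1
  'b': 1
  'c': 2
  'd': 1
  'e': 3
Scanning left to right for freq == 1:
  Position 0 ('e'): freq=3, skip
  Position 1 ('a'): unique! => answer = 1

1


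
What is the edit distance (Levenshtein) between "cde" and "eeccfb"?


Computing edit distance: "cde" -> "eeccfb"
DP table:
           e    e    c    c    f    b
      0    1    2    3    4    5    6
  c   1    1    2    2    3    4    5
  d   2    2    2    3    3    4    5
  e   3    2    2    3    4    4    5
Edit distance = dp[3][6] = 5

5


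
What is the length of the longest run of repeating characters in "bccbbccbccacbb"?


Input: "bccbbccbccacbb"
Scanning for longest run:
  Position 1 ('c'): new char, reset run to 1
  Position 2 ('c'): continues run of 'c', length=2
  Position 3 ('b'): new char, reset run to 1
  Position 4 ('b'): continues run of 'b', length=2
  Position 5 ('c'): new char, reset run to 1
  Position 6 ('c'): continues run of 'c', length=2
  Position 7 ('b'): new char, reset run to 1
  Position 8 ('c'): new char, reset run to 1
  Position 9 ('c'): continues run of 'c', length=2
  Position 10 ('a'): new char, reset run to 1
  Position 11 ('c'): new char, reset run to 1
  Position 12 ('b'): new char, reset run to 1
  Position 13 ('b'): continues run of 'b', length=2
Longest run: 'c' with length 2

2


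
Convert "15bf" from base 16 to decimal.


Input: "15bf" in base 16
Positional expansion:
  Digit '1' (value 1) x 16^3 = 4096
  Digit '5' (value 5) x 16^2 = 1280
  Digit 'b' (value 11) x 16^1 = 176
  Digit 'f' (value 15) x 16^0 = 15
Sum = 5567

5567


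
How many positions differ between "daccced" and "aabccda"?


Comparing "daccced" and "aabccda" position by position:
  Position 0: 'd' vs 'a' => DIFFER
  Position 1: 'a' vs 'a' => same
  Position 2: 'c' vs 'b' => DIFFER
  Position 3: 'c' vs 'c' => same
  Position 4: 'c' vs 'c' => same
  Position 5: 'e' vs 'd' => DIFFER
  Position 6: 'd' vs 'a' => DIFFER
Positions that differ: 4

4


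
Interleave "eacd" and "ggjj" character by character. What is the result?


Interleaving "eacd" and "ggjj":
  Position 0: 'e' from first, 'g' from second => "eg"
  Position 1: 'a' from first, 'g' from second => "ag"
  Position 2: 'c' from first, 'j' from second => "cj"
  Position 3: 'd' from first, 'j' from second => "dj"
Result: egagcjdj

egagcjdj


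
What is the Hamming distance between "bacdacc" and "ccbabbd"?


Comparing "bacdacc" and "ccbabbd" position by position:
  Position 0: 'b' vs 'c' => differ
  Position 1: 'a' vs 'c' => differ
  Position 2: 'c' vs 'b' => differ
  Position 3: 'd' vs 'a' => differ
  Position 4: 'a' vs 'b' => differ
  Position 5: 'c' vs 'b' => differ
  Position 6: 'c' vs 'd' => differ
Total differences (Hamming distance): 7

7


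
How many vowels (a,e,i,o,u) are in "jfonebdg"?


Input: jfonebdg
Checking each character:
  'j' at position 0: consonant
  'f' at position 1: consonant
  'o' at position 2: vowel (running total: 1)
  'n' at position 3: consonant
  'e' at position 4: vowel (running total: 2)
  'b' at position 5: consonant
  'd' at position 6: consonant
  'g' at position 7: consonant
Total vowels: 2

2


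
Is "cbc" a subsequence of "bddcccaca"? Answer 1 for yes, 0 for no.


Check if "cbc" is a subsequence of "bddcccaca"
Greedy scan:
  Position 0 ('b'): no match needed
  Position 1 ('d'): no match needed
  Position 2 ('d'): no match needed
  Position 3 ('c'): matches sub[0] = 'c'
  Position 4 ('c'): no match needed
  Position 5 ('c'): no match needed
  Position 6 ('a'): no match needed
  Position 7 ('c'): no match needed
  Position 8 ('a'): no match needed
Only matched 1/3 characters => not a subsequence

0
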